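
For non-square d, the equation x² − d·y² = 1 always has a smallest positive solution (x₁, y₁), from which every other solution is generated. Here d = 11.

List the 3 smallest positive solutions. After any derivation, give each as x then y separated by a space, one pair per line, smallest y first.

10 3
199 60
3970 1197

[3; 3,6] for √11; ℓ=2 ⇒ convergent index 1
i=0: a=3 ⇒ p=3, q=1
i=1: a=3 ⇒ p=10, q=3
(x₁, y₁) = (10, 3);  10² − 11·3² = 1 ✓
(x_2, y_2) = (10·10 + 11·3·3, 10·3 + 3·10) = (199, 60)
(x_3, y_3) = (10·199 + 11·3·60, 10·60 + 3·199) = (3970, 1197)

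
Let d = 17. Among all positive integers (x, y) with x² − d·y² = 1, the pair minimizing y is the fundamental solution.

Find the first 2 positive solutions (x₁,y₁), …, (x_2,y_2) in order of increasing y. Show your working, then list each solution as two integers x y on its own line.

d=17: √d = [4; 8] (ℓ=1, odd), read p_1/q_1
a_0=4:  p_0=4·1+0=4,  q_0=4·0+1=1
a_1=8:  p_1=8·4+1=33,  q_1=8·1+0=8
fundamental: x₁=33, y₁=8  (since 1089 − 17·64 = 1)
k=2:  x_2 = 33·33+17·8·8 = 2177,  y_2 = 33·8+8·33 = 528

33 8
2177 528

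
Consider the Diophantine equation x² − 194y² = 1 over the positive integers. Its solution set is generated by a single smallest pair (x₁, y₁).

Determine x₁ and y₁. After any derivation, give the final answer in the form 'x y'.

195 14

√194 → a₀=13, period (1,12,1,26); ℓ=4 even so k=3
a_0=13:  p_0=13·1+0=13,  q_0=13·0+1=1
…
a_2=12:  p_2=12·14+13=181,  q_2=12·1+1=13
a_3=1:  p_3=1·181+14=195,  q_3=1·13+1=14
→ (195, 14).  Check: 195²=38025, 194·14²=38024, difference 1.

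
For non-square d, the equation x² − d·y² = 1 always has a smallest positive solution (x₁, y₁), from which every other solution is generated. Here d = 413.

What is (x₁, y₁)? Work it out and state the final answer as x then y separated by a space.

√413 → a₀=20, period (3,9,1,4,1,9,3,40); ℓ=8 even so k=7
k=0  a_k=20  p_k/q_k = 20/1
k=1  a_k=3  p_k/q_k = 61/3
k=2  a_k=9  p_k/q_k = 569/28
k=3  a_k=1  p_k/q_k = 630/31
…
k=6  a_k=9  p_k/q_k = 36560/1799
k=7  a_k=3  p_k/q_k = 113399/5580
(x₁, y₁) = (113399, 5580);  113399² − 413·5580² = 1 ✓

113399 5580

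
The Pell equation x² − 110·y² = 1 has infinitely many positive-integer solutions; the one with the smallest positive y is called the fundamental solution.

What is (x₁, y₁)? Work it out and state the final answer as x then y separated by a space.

√110 = [10; 2,20, …], period ℓ=2 (even) → k=1
k=0  a_k=10  p_k/q_k = 10/1
k=1  a_k=2  p_k/q_k = 21/2
→ (21, 2).  Check: 21²=441, 110·2²=440, difference 1.

21 2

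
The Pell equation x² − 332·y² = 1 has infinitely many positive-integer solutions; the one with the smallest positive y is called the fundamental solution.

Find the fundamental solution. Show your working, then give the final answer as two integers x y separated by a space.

√332 = [18; 4,1,1,8,1,1,4,36, …], period ℓ=8 (even) → k=7
i=0: a=18 ⇒ p=18, q=1
i=1: a=4 ⇒ p=73, q=4
i=2: a=1 ⇒ p=91, q=5
…
i=4: a=8 ⇒ p=1403, q=77
…
i=6: a=1 ⇒ p=2970, q=163
i=7: a=4 ⇒ p=13447, q=738
fundamental: x₁=13447, y₁=738  (since 180821809 − 332·544644 = 1)

13447 738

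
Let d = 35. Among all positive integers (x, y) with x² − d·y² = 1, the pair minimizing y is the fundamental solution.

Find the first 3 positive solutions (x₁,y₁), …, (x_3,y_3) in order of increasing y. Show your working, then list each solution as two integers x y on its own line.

√35 → a₀=5, period (1,10); ℓ=2 even so k=1
k=0  a_k=5  p_k/q_k = 5/1
k=1  a_k=1  p_k/q_k = 6/1
fundamental: x₁=6, y₁=1  (since 36 − 35·1 = 1)
k=2:  x_2 = 6·6+35·1·1 = 71,  y_2 = 6·1+1·6 = 12
k=3:  x_3 = 6·71+35·1·12 = 846,  y_3 = 6·12+1·71 = 143

6 1
71 12
846 143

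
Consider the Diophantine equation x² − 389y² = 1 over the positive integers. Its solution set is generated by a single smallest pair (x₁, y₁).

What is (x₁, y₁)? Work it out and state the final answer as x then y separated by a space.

3287049 166660

√389 → a₀=19, period (1,2,1,1,1,1,2,1,38); ℓ=9 odd so k=17
i=0: a=19 ⇒ p=19, q=1
i=1: a=1 ⇒ p=20, q=1
…
i=3: a=1 ⇒ p=79, q=4
i=4: a=1 ⇒ p=138, q=7
i=5: a=1 ⇒ p=217, q=11
i=6: a=1 ⇒ p=355, q=18
i=7: a=2 ⇒ p=927, q=47
…
i=10: a=1 ⇒ p=50925, q=2582
…
i=16: a=2 ⇒ p=2376809, q=120509
i=17: a=1 ⇒ p=3287049, q=166660
fundamental: x₁=3287049, y₁=166660  (since 10804691128401 − 389·27775555600 = 1)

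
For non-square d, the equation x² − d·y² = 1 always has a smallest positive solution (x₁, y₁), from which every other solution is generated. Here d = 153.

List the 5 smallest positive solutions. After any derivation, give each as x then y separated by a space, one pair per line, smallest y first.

2177 176
9478657 766304
41270070401 3336487440
179689877047297 14527065547456
782369683393860737 63250840057135984

[12; 2,1,2,2,2,1,2,24] for √153; ℓ=8 ⇒ convergent index 7
k=0  a_k=12  p_k/q_k = 12/1
k=1  a_k=2  p_k/q_k = 25/2
k=2  a_k=1  p_k/q_k = 37/3
k=3  a_k=2  p_k/q_k = 99/8
k=4  a_k=2  p_k/q_k = 235/19
k=5  a_k=2  p_k/q_k = 569/46
k=6  a_k=1  p_k/q_k = 804/65
k=7  a_k=2  p_k/q_k = 2177/176
→ (2177, 176).  Check: 2177²=4739329, 153·176²=4739328, difference 1.
(2177+176√153)^2 = 9478657 + 766304√153
(2177+176√153)^3 = 41270070401 + 3336487440√153
(2177+176√153)^4 = 179689877047297 + 14527065547456√153
(2177+176√153)^5 = 782369683393860737 + 63250840057135984√153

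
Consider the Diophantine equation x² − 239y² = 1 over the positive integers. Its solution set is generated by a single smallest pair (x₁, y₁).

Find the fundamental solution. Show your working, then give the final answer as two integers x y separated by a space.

[15; 2,5,1,2,4,15,4,2,1,5,2,30] for √239; ℓ=12 ⇒ convergent index 11
step 0: (15, 1)  from 15·(1,0) + (0,1)
step 1: (31, 2)  from 2·(15,1) + (1,0)
…
step 6: (37907, 2452)  from 15·(2489,161) + (572,37)
step 7: (154117, 9969)  from 4·(37907,2452) + (2489,161)
step 8: (346141, 22390)  from 2·(154117,9969) + (37907,2452)
…
step 10: (2847431, 184185)  from 5·(500258,32359) + (346141,22390)
step 11: (6195120, 400729)  from 2·(2847431,184185) + (500258,32359)
→ (6195120, 400729).  Check: 6195120²=38379511814400, 239·400729²=38379511814399, difference 1.

6195120 400729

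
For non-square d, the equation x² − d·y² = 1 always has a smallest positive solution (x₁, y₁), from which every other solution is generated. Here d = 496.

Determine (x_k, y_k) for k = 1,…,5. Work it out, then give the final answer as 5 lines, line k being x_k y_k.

4620799 207480
42703566796801 1917446753040
394649197502177907199 17720272078000750440
3647189234337689639247667201 163763630995505661818050080
33705856733676329245494460531519999 1513437644680785412974289982477400

√496 → a₀=22, period (3,1,2,4,1,…,1,3,44); ℓ=16 even so k=15
step 0: (22, 1)  from 22·(1,0) + (0,1)
step 1: (67, 3)  from 3·(22,1) + (1,0)
step 2: (89, 4)  from 1·(67,3) + (22,1)
step 3: (245, 11)  from 2·(89,4) + (67,3)
step 4: (1069, 48)  from 4·(245,11) + (89,4)
step 5: (1314, 59)  from 1·(1069,48) + (245,11)
…
step 7: (6080, 273)  from 2·(2383,107) + (1314,59)
step 8: (14543, 653)  from 2·(6080,273) + (2383,107)
…
step 11: (84875, 3811)  from 1·(49709,2232) + (35166,1579)
…
step 13: (863293, 38763)  from 2·(389209,17476) + (84875,3811)
step 14: (1252502, 56239)  from 1·(863293,38763) + (389209,17476)
step 15: (4620799, 207480)  from 3·(1252502,56239) + (863293,38763)
(x₁, y₁) = (4620799, 207480);  4620799² − 496·207480² = 1 ✓
n=2: (4620799,207480)∘(4620799,207480) = (4620799·4620799+496·207480·207480, 4620799·207480+207480·4620799) = (42703566796801,1917446753040)
n=3: (42703566796801,1917446753040)∘(4620799,207480) = (4620799·42703566796801+496·207480·1917446753040, 4620799·1917446753040+207480·42703566796801) = (394649197502177907199,17720272078000750440)
n=4: (394649197502177907199,17720272078000750440)∘(4620799,207480) = (4620799·394649197502177907199+496·207480·17720272078000750440, 4620799·17720272078000750440+207480·394649197502177907199) = (3647189234337689639247667201,163763630995505661818050080)
n=5: (3647189234337689639247667201,163763630995505661818050080)∘(4620799,207480) = (4620799·3647189234337689639247667201+496·207480·163763630995505661818050080, 4620799·163763630995505661818050080+207480·3647189234337689639247667201) = (33705856733676329245494460531519999,1513437644680785412974289982477400)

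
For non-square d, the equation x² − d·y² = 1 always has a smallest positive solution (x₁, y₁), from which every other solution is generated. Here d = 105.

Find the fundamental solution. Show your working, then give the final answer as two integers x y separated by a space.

d=105: √d = [10; 4,20] (ℓ=2, even), read p_1/q_1
a_0=10:  p_0=10·1+0=10,  q_0=10·0+1=1
a_1=4:  p_1=4·10+1=41,  q_1=4·1+0=4
→ (41, 4).  Check: 41²=1681, 105·4²=1680, difference 1.

41 4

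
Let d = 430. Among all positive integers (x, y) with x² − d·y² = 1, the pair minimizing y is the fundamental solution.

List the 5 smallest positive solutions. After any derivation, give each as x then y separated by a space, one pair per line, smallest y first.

2862251 138030
16384961574001 790153011060
93795745300289010251 4523232492118854090
536933931562978654798296001 25893253447598574322902120
3073679365100040639604854765306251 148225981147280410676109712890150

√430 → a₀=20, period (1,2,1,3,1,…,2,1,40); ℓ=14 even so k=13
k=0  a_k=20  p_k/q_k = 20/1
k=1  a_k=1  p_k/q_k = 21/1
…
k=3  a_k=1  p_k/q_k = 83/4
k=4  a_k=3  p_k/q_k = 311/15
k=5  a_k=1  p_k/q_k = 394/19
k=6  a_k=6  p_k/q_k = 2675/129
k=7  a_k=8  p_k/q_k = 21794/1051
k=8  a_k=6  p_k/q_k = 133439/6435
k=9  a_k=1  p_k/q_k = 155233/7486
…
k=11  a_k=1  p_k/q_k = 754371/36379
k=12  a_k=2  p_k/q_k = 2107880/101651
k=13  a_k=1  p_k/q_k = 2862251/138030
(x₁, y₁) = (2862251, 138030);  2862251² − 430·138030² = 1 ✓
(x_2, y_2) = (2862251·2862251 + 430·138030·138030, 2862251·138030 + 138030·2862251) = (16384961574001, 790153011060)
(x_3, y_3) = (2862251·16384961574001 + 430·138030·790153011060, 2862251·790153011060 + 138030·16384961574001) = (93795745300289010251, 4523232492118854090)
(x_4, y_4) = (2862251·93795745300289010251 + 430·138030·4523232492118854090, 2862251·4523232492118854090 + 138030·93795745300289010251) = (536933931562978654798296001, 25893253447598574322902120)
(x_5, y_5) = (2862251·536933931562978654798296001 + 430·138030·25893253447598574322902120, 2862251·25893253447598574322902120 + 138030·536933931562978654798296001) = (3073679365100040639604854765306251, 148225981147280410676109712890150)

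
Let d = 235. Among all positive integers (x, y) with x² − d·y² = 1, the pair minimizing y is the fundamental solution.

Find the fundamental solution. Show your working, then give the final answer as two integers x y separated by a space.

46 3

d=235: √d = [15; 3,30] (ℓ=2, even), read p_1/q_1
a_0=15:  p_0=15·1+0=15,  q_0=15·0+1=1
a_1=3:  p_1=3·15+1=46,  q_1=3·1+0=3
fundamental: x₁=46, y₁=3  (since 2116 − 235·9 = 1)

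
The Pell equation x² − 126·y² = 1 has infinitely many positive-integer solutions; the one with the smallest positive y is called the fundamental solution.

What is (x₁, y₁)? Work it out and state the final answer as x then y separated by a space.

449 40

√126 → a₀=11, period (4,2,4,22); ℓ=4 even so k=3
i=0: a=11 ⇒ p=11, q=1
i=1: a=4 ⇒ p=45, q=4
i=2: a=2 ⇒ p=101, q=9
i=3: a=4 ⇒ p=449, q=40
fundamental: x₁=449, y₁=40  (since 201601 − 126·1600 = 1)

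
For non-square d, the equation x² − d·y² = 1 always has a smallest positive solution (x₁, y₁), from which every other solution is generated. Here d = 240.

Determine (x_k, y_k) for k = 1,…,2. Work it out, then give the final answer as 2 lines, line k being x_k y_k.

d=240: √d = [15; 2,30] (ℓ=2, even), read p_1/q_1
step 0: (15, 1)  from 15·(1,0) + (0,1)
step 1: (31, 2)  from 2·(15,1) + (1,0)
(x₁, y₁) = (31, 2);  31² − 240·2² = 1 ✓
k=2:  x_2 = 31·31+240·2·2 = 1921,  y_2 = 31·2+2·31 = 124

31 2
1921 124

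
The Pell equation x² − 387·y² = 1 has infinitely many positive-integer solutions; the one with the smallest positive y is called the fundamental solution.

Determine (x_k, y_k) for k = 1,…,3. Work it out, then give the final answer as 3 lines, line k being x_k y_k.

√387 → a₀=19, period (1,2,19,2,1,38); ℓ=6 even so k=5
i=0: a=19 ⇒ p=19, q=1
…
i=2: a=2 ⇒ p=59, q=3
i=3: a=19 ⇒ p=1141, q=58
i=4: a=2 ⇒ p=2341, q=119
i=5: a=1 ⇒ p=3482, q=177
(x₁, y₁) = (3482, 177);  3482² − 387·177² = 1 ✓
k=2:  x_2 = 3482·3482+387·177·177 = 24248647,  y_2 = 3482·177+177·3482 = 1232628
k=3:  x_3 = 3482·24248647+387·177·1232628 = 168867574226,  y_3 = 3482·1232628+177·24248647 = 8584021215

3482 177
24248647 1232628
168867574226 8584021215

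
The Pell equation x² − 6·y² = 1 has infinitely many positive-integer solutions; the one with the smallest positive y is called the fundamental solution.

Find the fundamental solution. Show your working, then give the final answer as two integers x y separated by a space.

5 2

√6 = [2; 2,4, …], period ℓ=2 (even) → k=1
step 0: (2, 1)  from 2·(1,0) + (0,1)
step 1: (5, 2)  from 2·(2,1) + (1,0)
→ (5, 2).  Check: 5²=25, 6·2²=24, difference 1.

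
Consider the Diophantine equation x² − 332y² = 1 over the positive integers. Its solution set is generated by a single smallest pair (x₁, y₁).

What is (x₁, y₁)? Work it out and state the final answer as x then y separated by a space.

13447 738

√332 → a₀=18, period (4,1,1,8,1,1,4,36); ℓ=8 even so k=7
step 0: (18, 1)  from 18·(1,0) + (0,1)
step 1: (73, 4)  from 4·(18,1) + (1,0)
step 2: (91, 5)  from 1·(73,4) + (18,1)
step 3: (164, 9)  from 1·(91,5) + (73,4)
…
step 5: (1567, 86)  from 1·(1403,77) + (164,9)
step 6: (2970, 163)  from 1·(1567,86) + (1403,77)
step 7: (13447, 738)  from 4·(2970,163) + (1567,86)
fundamental: x₁=13447, y₁=738  (since 180821809 − 332·544644 = 1)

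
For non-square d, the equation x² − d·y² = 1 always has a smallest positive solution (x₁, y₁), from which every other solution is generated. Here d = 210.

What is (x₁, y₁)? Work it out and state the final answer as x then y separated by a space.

d=210: √d = [14; 2,28] (ℓ=2, even), read p_1/q_1
k=0  a_k=14  p_k/q_k = 14/1
k=1  a_k=2  p_k/q_k = 29/2
fundamental: x₁=29, y₁=2  (since 841 − 210·4 = 1)

29 2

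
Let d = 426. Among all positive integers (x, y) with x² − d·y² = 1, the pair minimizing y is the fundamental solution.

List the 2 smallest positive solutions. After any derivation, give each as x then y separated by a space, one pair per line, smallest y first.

88751 4300
15753480001 763258600

√426 = [20; 1,1,1,3,2,6,2,3,1,1,1,40, …], period ℓ=12 (even) → k=11
a_0=20:  p_0=20·1+0=20,  q_0=20·0+1=1
a_1=1:  p_1=1·20+1=21,  q_1=1·1+0=1
…
a_3=1:  p_3=1·41+21=62,  q_3=1·2+1=3
a_4=3:  p_4=3·62+41=227,  q_4=3·3+2=11
…
a_7=2:  p_7=2·3323+516=7162,  q_7=2·161+25=347
a_8=3:  p_8=3·7162+3323=24809,  q_8=3·347+161=1202
a_9=1:  p_9=1·24809+7162=31971,  q_9=1·1202+347=1549
a_10=1:  p_10=1·31971+24809=56780,  q_10=1·1549+1202=2751
a_11=1:  p_11=1·56780+31971=88751,  q_11=1·2751+1549=4300
fundamental: x₁=88751, y₁=4300  (since 7876740001 − 426·18490000 = 1)
n=2: (88751,4300)∘(88751,4300) = (88751·88751+426·4300·4300, 88751·4300+4300·88751) = (15753480001,763258600)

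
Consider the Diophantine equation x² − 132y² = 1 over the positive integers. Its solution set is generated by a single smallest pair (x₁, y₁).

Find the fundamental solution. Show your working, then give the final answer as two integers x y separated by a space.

23 2

√132 → a₀=11, period (2,22); ℓ=2 even so k=1
step 0: (11, 1)  from 11·(1,0) + (0,1)
step 1: (23, 2)  from 2·(11,1) + (1,0)
(x₁, y₁) = (23, 2);  23² − 132·2² = 1 ✓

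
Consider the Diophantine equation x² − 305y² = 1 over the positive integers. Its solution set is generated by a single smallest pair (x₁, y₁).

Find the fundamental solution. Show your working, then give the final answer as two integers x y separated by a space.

489 28

√305 → a₀=17, period (2,6,2,34); ℓ=4 even so k=3
k=0  a_k=17  p_k/q_k = 17/1
…
k=2  a_k=6  p_k/q_k = 227/13
k=3  a_k=2  p_k/q_k = 489/28
fundamental: x₁=489, y₁=28  (since 239121 − 305·784 = 1)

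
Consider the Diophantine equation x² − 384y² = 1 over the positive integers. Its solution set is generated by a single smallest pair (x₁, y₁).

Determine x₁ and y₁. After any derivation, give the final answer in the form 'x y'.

d=384: √d = [19; 1,1,2,9,2,1,1,38] (ℓ=8, even), read p_7/q_7
step 0: (19, 1)  from 19·(1,0) + (0,1)
step 1: (20, 1)  from 1·(19,1) + (1,0)
…
step 3: (98, 5)  from 2·(39,2) + (20,1)
…
step 5: (1940, 99)  from 2·(921,47) + (98,5)
step 6: (2861, 146)  from 1·(1940,99) + (921,47)
step 7: (4801, 245)  from 1·(2861,146) + (1940,99)
→ (4801, 245).  Check: 4801²=23049601, 384·245²=23049600, difference 1.

4801 245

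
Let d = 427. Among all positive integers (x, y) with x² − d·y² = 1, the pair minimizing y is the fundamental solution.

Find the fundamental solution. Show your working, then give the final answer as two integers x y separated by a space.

√427 → a₀=20, period (1,1,1,40); ℓ=4 even so k=3
step 0: (20, 1)  from 20·(1,0) + (0,1)
step 1: (21, 1)  from 1·(20,1) + (1,0)
step 2: (41, 2)  from 1·(21,1) + (20,1)
step 3: (62, 3)  from 1·(41,2) + (21,1)
fundamental: x₁=62, y₁=3  (since 3844 − 427·9 = 1)

62 3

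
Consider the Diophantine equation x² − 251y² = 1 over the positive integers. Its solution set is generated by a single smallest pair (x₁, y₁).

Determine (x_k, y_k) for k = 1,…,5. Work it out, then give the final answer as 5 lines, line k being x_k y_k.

3674890 231957
27009633024199 1704832919460
198514860608593651330 12530146894788486843
1459040552203802437039183201 92093823044376819996025080
10723627069776264560841239313394450 676869338735087333923490423995557

√251 → a₀=15, period (1,5,2,1,2,…,5,1,30); ℓ=14 even so k=13
a_0=15:  p_0=15·1+0=15,  q_0=15·0+1=1
a_1=1:  p_1=1·15+1=16,  q_1=1·1+0=1
…
a_6=2:  p_6=2·808+301=1917,  q_6=2·51+19=121
…
a_8=2:  p_8=2·29563+1917=61043,  q_8=2·1866+121=3853
a_9=2:  p_9=2·61043+29563=151649,  q_9=2·3853+1866=9572
…
a_12=5:  p_12=5·577033+212692=3097857,  q_12=5·36422+13425=195535
a_13=1:  p_13=1·3097857+577033=3674890,  q_13=1·195535+36422=231957
→ (3674890, 231957).  Check: 3674890²=13504816512100, 251·231957²=13504816512099, difference 1.
(x_2, y_2) = (3674890·3674890 + 251·231957·231957, 3674890·231957 + 231957·3674890) = (27009633024199, 1704832919460)
(x_3, y_3) = (3674890·27009633024199 + 251·231957·1704832919460, 3674890·1704832919460 + 231957·27009633024199) = (198514860608593651330, 12530146894788486843)
(x_4, y_4) = (3674890·198514860608593651330 + 251·231957·12530146894788486843, 3674890·12530146894788486843 + 231957·198514860608593651330) = (1459040552203802437039183201, 92093823044376819996025080)
(x_5, y_5) = (3674890·1459040552203802437039183201 + 251·231957·92093823044376819996025080, 3674890·92093823044376819996025080 + 231957·1459040552203802437039183201) = (10723627069776264560841239313394450, 676869338735087333923490423995557)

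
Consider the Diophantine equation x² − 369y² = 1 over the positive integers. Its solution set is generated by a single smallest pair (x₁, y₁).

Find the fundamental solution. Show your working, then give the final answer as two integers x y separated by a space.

8396801 437120

d=369: √d = [19; 4,1,3,2,7,4,7,2,3,1,4,38] (ℓ=12, even), read p_11/q_11
step 0: (19, 1)  from 19·(1,0) + (0,1)
step 1: (77, 4)  from 4·(19,1) + (1,0)
…
step 3: (365, 19)  from 3·(96,5) + (77,4)
step 4: (826, 43)  from 2·(365,19) + (96,5)
step 5: (6147, 320)  from 7·(826,43) + (365,19)
step 6: (25414, 1323)  from 4·(6147,320) + (826,43)
step 7: (184045, 9581)  from 7·(25414,1323) + (6147,320)
…
step 10: (1758061, 91521)  from 1·(1364557,71036) + (393504,20485)
step 11: (8396801, 437120)  from 4·(1758061,91521) + (1364557,71036)
(x₁, y₁) = (8396801, 437120);  8396801² − 369·437120² = 1 ✓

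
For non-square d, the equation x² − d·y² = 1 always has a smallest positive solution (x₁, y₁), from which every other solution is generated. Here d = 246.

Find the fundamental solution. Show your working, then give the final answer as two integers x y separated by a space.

√246 = [15; 1,2,5,1,14,1,5,2,1,30, …], period ℓ=10 (even) → k=9
step 0: (15, 1)  from 15·(1,0) + (0,1)
step 1: (16, 1)  from 1·(15,1) + (1,0)
step 2: (47, 3)  from 2·(16,1) + (15,1)
step 3: (251, 16)  from 5·(47,3) + (16,1)
…
step 7: (28028, 1787)  from 5·(4721,301) + (4423,282)
step 8: (60777, 3875)  from 2·(28028,1787) + (4721,301)
step 9: (88805, 5662)  from 1·(60777,3875) + (28028,1787)
→ (88805, 5662).  Check: 88805²=7886328025, 246·5662²=7886328024, difference 1.

88805 5662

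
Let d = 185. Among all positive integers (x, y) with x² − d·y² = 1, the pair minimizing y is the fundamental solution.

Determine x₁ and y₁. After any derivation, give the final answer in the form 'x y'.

9249 680

[13; 1,1,1,1,26] for √185; ℓ=5 ⇒ convergent index 9
step 0: (13, 1)  from 13·(1,0) + (0,1)
step 1: (14, 1)  from 1·(13,1) + (1,0)
step 2: (27, 2)  from 1·(14,1) + (13,1)
…
step 6: (1877, 138)  from 1·(1809,133) + (68,5)
step 7: (3686, 271)  from 1·(1877,138) + (1809,133)
step 8: (5563, 409)  from 1·(3686,271) + (1877,138)
step 9: (9249, 680)  from 1·(5563,409) + (3686,271)
(x₁, y₁) = (9249, 680);  9249² − 185·680² = 1 ✓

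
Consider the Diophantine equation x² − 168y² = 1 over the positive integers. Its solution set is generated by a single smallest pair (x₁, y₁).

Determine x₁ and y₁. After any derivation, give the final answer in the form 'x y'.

√168 = [12; 1,24, …], period ℓ=2 (even) → k=1
i=0: a=12 ⇒ p=12, q=1
i=1: a=1 ⇒ p=13, q=1
fundamental: x₁=13, y₁=1  (since 169 − 168·1 = 1)

13 1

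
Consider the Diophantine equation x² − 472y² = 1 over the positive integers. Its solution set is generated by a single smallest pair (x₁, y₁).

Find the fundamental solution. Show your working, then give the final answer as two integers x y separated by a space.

306917 14127

[21; 1,2,1,1,1,…,2,1,42] for √472; ℓ=14 ⇒ convergent index 13
i=0: a=21 ⇒ p=21, q=1
i=1: a=1 ⇒ p=22, q=1
i=2: a=2 ⇒ p=65, q=3
…
i=5: a=1 ⇒ p=239, q=11
…
i=9: a=1 ⇒ p=30003, q=1381
i=10: a=1 ⇒ p=54227, q=2496
…
i=12: a=2 ⇒ p=222687, q=10250
i=13: a=1 ⇒ p=306917, q=14127
fundamental: x₁=306917, y₁=14127  (since 94198044889 − 472·199572129 = 1)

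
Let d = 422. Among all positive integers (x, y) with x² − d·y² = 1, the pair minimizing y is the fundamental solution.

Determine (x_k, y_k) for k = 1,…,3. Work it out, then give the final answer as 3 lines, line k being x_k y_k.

7022501 341850
98631040590001 4801283933700
1385273162348638202501 67434042451384025550

d=422: √d = [20; 1,1,5,2,1,…,1,1,40] (ℓ=14, even), read p_13/q_13
k=0  a_k=20  p_k/q_k = 20/1
k=1  a_k=1  p_k/q_k = 21/1
…
k=3  a_k=5  p_k/q_k = 226/11
…
k=5  a_k=1  p_k/q_k = 719/35
…
k=7  a_k=20  p_k/q_k = 53719/2615
k=8  a_k=3  p_k/q_k = 163807/7974
…
k=10  a_k=2  p_k/q_k = 598859/29152
k=11  a_k=5  p_k/q_k = 3211821/156349
k=12  a_k=1  p_k/q_k = 3810680/185501
k=13  a_k=1  p_k/q_k = 7022501/341850
(x₁, y₁) = (7022501, 341850);  7022501² − 422·341850² = 1 ✓
(7022501+341850√422)^2 = 98631040590001 + 4801283933700√422
(7022501+341850√422)^3 = 1385273162348638202501 + 67434042451384025550√422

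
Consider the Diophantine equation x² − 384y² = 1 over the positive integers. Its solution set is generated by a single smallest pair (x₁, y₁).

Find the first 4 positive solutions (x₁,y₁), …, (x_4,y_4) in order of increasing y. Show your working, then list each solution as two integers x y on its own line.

[19; 1,1,2,9,2,1,1,38] for √384; ℓ=8 ⇒ convergent index 7
step 0: (19, 1)  from 19·(1,0) + (0,1)
…
step 2: (39, 2)  from 1·(20,1) + (19,1)
…
step 4: (921, 47)  from 9·(98,5) + (39,2)
step 5: (1940, 99)  from 2·(921,47) + (98,5)
step 6: (2861, 146)  from 1·(1940,99) + (921,47)
step 7: (4801, 245)  from 1·(2861,146) + (1940,99)
fundamental: x₁=4801, y₁=245  (since 23049601 − 384·60025 = 1)
(x_2, y_2) = (4801·4801 + 384·245·245, 4801·245 + 245·4801) = (46099201, 2352490)
(x_3, y_3) = (4801·46099201 + 384·245·2352490, 4801·2352490 + 245·46099201) = (442644523201, 22588608735)
(x_4, y_4) = (4801·442644523201 + 384·245·22588608735, 4801·22588608735 + 245·442644523201) = (4250272665676801, 216895818720980)

4801 245
46099201 2352490
442644523201 22588608735
4250272665676801 216895818720980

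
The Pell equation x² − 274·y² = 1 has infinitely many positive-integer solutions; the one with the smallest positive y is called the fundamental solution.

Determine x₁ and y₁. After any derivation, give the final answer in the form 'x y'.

d=274: √d = [16; 1,1,4,4,1,1,32] (ℓ=7, odd), read p_13/q_13
k=0  a_k=16  p_k/q_k = 16/1
…
k=2  a_k=1  p_k/q_k = 33/2
…
k=6  a_k=1  p_k/q_k = 1407/85
k=7  a_k=32  p_k/q_k = 45802/2767
k=8  a_k=1  p_k/q_k = 47209/2852
k=9  a_k=1  p_k/q_k = 93011/5619
…
k=12  a_k=1  p_k/q_k = 2189276/132259
k=13  a_k=1  p_k/q_k = 3959299/239190
→ (3959299, 239190).  Check: 3959299²=15676048571401, 274·239190²=15676048571400, difference 1.

3959299 239190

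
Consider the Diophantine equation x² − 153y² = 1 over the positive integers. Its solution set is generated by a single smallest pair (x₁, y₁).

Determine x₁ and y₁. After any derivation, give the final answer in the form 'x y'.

2177 176

[12; 2,1,2,2,2,1,2,24] for √153; ℓ=8 ⇒ convergent index 7
k=0  a_k=12  p_k/q_k = 12/1
k=1  a_k=2  p_k/q_k = 25/2
…
k=4  a_k=2  p_k/q_k = 235/19
…
k=6  a_k=1  p_k/q_k = 804/65
k=7  a_k=2  p_k/q_k = 2177/176
fundamental: x₁=2177, y₁=176  (since 4739329 − 153·30976 = 1)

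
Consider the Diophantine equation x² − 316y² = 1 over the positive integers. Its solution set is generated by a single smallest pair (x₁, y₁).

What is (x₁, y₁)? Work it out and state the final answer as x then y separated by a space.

d=316: √d = [17; 1,3,2,8,2,3,1,34] (ℓ=8, even), read p_7/q_7
k=0  a_k=17  p_k/q_k = 17/1
…
k=5  a_k=2  p_k/q_k = 2862/161
k=6  a_k=3  p_k/q_k = 9937/559
k=7  a_k=1  p_k/q_k = 12799/720
(x₁, y₁) = (12799, 720);  12799² − 316·720² = 1 ✓

12799 720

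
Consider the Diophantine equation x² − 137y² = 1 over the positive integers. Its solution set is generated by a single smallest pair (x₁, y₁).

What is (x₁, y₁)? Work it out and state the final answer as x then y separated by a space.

√137 = [11; 1,2,2,1,1,2,2,1,22, …], period ℓ=9 (odd) → k=17
a_0=11:  p_0=11·1+0=11,  q_0=11·0+1=1
…
a_6=2:  p_6=2·199+117=515,  q_6=2·17+10=44
a_7=2:  p_7=2·515+199=1229,  q_7=2·44+17=105
…
a_15=2:  p_15=2·694077+408178=1796332,  q_15=2·59299+34873=153471
a_16=2:  p_16=2·1796332+694077=4286741,  q_16=2·153471+59299=366241
a_17=1:  p_17=1·4286741+1796332=6083073,  q_17=1·366241+153471=519712
(x₁, y₁) = (6083073, 519712);  6083073² − 137·519712² = 1 ✓

6083073 519712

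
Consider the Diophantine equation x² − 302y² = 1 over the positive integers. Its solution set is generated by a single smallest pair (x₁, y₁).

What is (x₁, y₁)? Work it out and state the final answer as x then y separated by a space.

[17; 2,1,1,1,4,…,1,2,34] for √302; ℓ=16 ⇒ convergent index 15
k=0  a_k=17  p_k/q_k = 17/1
k=1  a_k=2  p_k/q_k = 35/2
k=2  a_k=1  p_k/q_k = 52/3
k=3  a_k=1  p_k/q_k = 87/5
k=4  a_k=1  p_k/q_k = 139/8
k=5  a_k=4  p_k/q_k = 643/37
k=6  a_k=2  p_k/q_k = 1425/82
k=7  a_k=1  p_k/q_k = 2068/119
k=8  a_k=16  p_k/q_k = 34513/1986
…
k=11  a_k=4  p_k/q_k = 467281/26889
k=12  a_k=1  p_k/q_k = 574956/33085
k=13  a_k=1  p_k/q_k = 1042237/59974
k=14  a_k=1  p_k/q_k = 1617193/93059
k=15  a_k=2  p_k/q_k = 4276623/246092
(x₁, y₁) = (4276623, 246092);  4276623² − 302·246092² = 1 ✓

4276623 246092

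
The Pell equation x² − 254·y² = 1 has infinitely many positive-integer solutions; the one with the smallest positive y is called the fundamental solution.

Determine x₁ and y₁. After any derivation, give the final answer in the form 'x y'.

255 16

[15; 1,14,1,30] for √254; ℓ=4 ⇒ convergent index 3
step 0: (15, 1)  from 15·(1,0) + (0,1)
step 1: (16, 1)  from 1·(15,1) + (1,0)
step 2: (239, 15)  from 14·(16,1) + (15,1)
step 3: (255, 16)  from 1·(239,15) + (16,1)
fundamental: x₁=255, y₁=16  (since 65025 − 254·256 = 1)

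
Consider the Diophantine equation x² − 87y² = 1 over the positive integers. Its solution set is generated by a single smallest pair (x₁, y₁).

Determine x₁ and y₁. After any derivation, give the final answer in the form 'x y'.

28 3

d=87: √d = [9; 3,18] (ℓ=2, even), read p_1/q_1
i=0: a=9 ⇒ p=9, q=1
i=1: a=3 ⇒ p=28, q=3
(x₁, y₁) = (28, 3);  28² − 87·3² = 1 ✓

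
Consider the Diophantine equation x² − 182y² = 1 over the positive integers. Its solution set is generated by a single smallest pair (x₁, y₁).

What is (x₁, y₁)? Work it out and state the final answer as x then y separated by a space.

√182 → a₀=13, period (2,26); ℓ=2 even so k=1
a_0=13:  p_0=13·1+0=13,  q_0=13·0+1=1
a_1=2:  p_1=2·13+1=27,  q_1=2·1+0=2
(x₁, y₁) = (27, 2);  27² − 182·2² = 1 ✓

27 2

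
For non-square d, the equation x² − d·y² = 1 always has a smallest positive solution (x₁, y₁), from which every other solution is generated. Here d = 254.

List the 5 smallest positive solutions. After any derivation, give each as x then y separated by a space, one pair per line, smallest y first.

√254 = [15; 1,14,1,30, …], period ℓ=4 (even) → k=3
i=0: a=15 ⇒ p=15, q=1
i=1: a=1 ⇒ p=16, q=1
i=2: a=14 ⇒ p=239, q=15
i=3: a=1 ⇒ p=255, q=16
→ (255, 16).  Check: 255²=65025, 254·16²=65024, difference 1.
(255+16√254)^2 = 130049 + 8160√254
(255+16√254)^3 = 66324735 + 4161584√254
(255+16√254)^4 = 33825484801 + 2122399680√254
(255+16√254)^5 = 17250930923775 + 1082419675216√254

255 16
130049 8160
66324735 4161584
33825484801 2122399680
17250930923775 1082419675216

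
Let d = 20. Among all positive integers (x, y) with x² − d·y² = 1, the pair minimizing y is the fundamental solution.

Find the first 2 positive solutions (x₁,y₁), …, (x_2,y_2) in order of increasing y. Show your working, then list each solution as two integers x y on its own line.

[4; 2,8] for √20; ℓ=2 ⇒ convergent index 1
a_0=4:  p_0=4·1+0=4,  q_0=4·0+1=1
a_1=2:  p_1=2·4+1=9,  q_1=2·1+0=2
(x₁, y₁) = (9, 2);  9² − 20·2² = 1 ✓
(9+2√20)^2 = 161 + 36√20

9 2
161 36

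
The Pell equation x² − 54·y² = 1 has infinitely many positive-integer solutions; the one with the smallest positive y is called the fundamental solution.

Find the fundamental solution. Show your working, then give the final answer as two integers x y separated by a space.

485 66

√54 → a₀=7, period (2,1,6,1,2,14); ℓ=6 even so k=5
a_0=7:  p_0=7·1+0=7,  q_0=7·0+1=1
a_1=2:  p_1=2·7+1=15,  q_1=2·1+0=2
…
a_4=1:  p_4=1·147+22=169,  q_4=1·20+3=23
a_5=2:  p_5=2·169+147=485,  q_5=2·23+20=66
(x₁, y₁) = (485, 66);  485² − 54·66² = 1 ✓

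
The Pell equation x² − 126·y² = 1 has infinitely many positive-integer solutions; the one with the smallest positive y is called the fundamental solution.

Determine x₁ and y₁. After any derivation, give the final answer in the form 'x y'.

449 40

√126 = [11; 4,2,4,22, …], period ℓ=4 (even) → k=3
k=0  a_k=11  p_k/q_k = 11/1
k=1  a_k=4  p_k/q_k = 45/4
k=2  a_k=2  p_k/q_k = 101/9
k=3  a_k=4  p_k/q_k = 449/40
(x₁, y₁) = (449, 40);  449² − 126·40² = 1 ✓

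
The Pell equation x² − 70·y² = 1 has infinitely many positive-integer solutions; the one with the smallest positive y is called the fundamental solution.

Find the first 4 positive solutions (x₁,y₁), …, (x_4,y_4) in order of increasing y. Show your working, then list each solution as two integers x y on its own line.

251 30
126001 15060
63252251 7560090
31752504001 3795150120

d=70: √d = [8; 2,1,2,1,2,16] (ℓ=6, even), read p_5/q_5
k=0  a_k=8  p_k/q_k = 8/1
k=1  a_k=2  p_k/q_k = 17/2
k=2  a_k=1  p_k/q_k = 25/3
k=3  a_k=2  p_k/q_k = 67/8
k=4  a_k=1  p_k/q_k = 92/11
k=5  a_k=2  p_k/q_k = 251/30
→ (251, 30).  Check: 251²=63001, 70·30²=63000, difference 1.
(251+30√70)^2 = 126001 + 15060√70
(251+30√70)^3 = 63252251 + 7560090√70
(251+30√70)^4 = 31752504001 + 3795150120√70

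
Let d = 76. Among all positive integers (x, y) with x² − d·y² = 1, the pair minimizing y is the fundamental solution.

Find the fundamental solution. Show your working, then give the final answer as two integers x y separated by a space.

57799 6630

[8; 1,2,1,1,5,4,5,1,1,2,1,16] for √76; ℓ=12 ⇒ convergent index 11
a_0=8:  p_0=8·1+0=8,  q_0=8·0+1=1
…
a_3=1:  p_3=1·26+9=35,  q_3=1·3+1=4
…
a_7=5:  p_7=5·1421+340=7445,  q_7=5·163+39=854
a_8=1:  p_8=1·7445+1421=8866,  q_8=1·854+163=1017
…
a_10=2:  p_10=2·16311+8866=41488,  q_10=2·1871+1017=4759
a_11=1:  p_11=1·41488+16311=57799,  q_11=1·4759+1871=6630
(x₁, y₁) = (57799, 6630);  57799² − 76·6630² = 1 ✓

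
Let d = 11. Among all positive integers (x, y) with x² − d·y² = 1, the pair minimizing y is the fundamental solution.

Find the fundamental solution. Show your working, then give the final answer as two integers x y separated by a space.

√11 → a₀=3, period (3,6); ℓ=2 even so k=1
i=0: a=3 ⇒ p=3, q=1
i=1: a=3 ⇒ p=10, q=3
(x₁, y₁) = (10, 3);  10² − 11·3² = 1 ✓

10 3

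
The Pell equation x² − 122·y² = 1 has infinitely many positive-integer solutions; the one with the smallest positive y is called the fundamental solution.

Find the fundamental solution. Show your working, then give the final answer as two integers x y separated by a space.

243 22

d=122: √d = [11; 22] (ℓ=1, odd), read p_1/q_1
a_0=11:  p_0=11·1+0=11,  q_0=11·0+1=1
a_1=22:  p_1=22·11+1=243,  q_1=22·1+0=22
→ (243, 22).  Check: 243²=59049, 122·22²=59048, difference 1.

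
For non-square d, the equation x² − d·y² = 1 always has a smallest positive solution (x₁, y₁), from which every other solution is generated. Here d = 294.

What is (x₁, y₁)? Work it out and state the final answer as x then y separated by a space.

d=294: √d = [17; 6,1,4,1,6,34] (ℓ=6, even), read p_5/q_5
a_0=17:  p_0=17·1+0=17,  q_0=17·0+1=1
a_1=6:  p_1=6·17+1=103,  q_1=6·1+0=6
…
a_4=1:  p_4=1·583+120=703,  q_4=1·34+7=41
a_5=6:  p_5=6·703+583=4801,  q_5=6·41+34=280
(x₁, y₁) = (4801, 280);  4801² − 294·280² = 1 ✓

4801 280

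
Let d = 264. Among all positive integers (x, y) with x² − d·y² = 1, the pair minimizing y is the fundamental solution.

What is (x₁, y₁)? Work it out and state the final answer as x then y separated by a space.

65 4

√264 = [16; 4,32, …], period ℓ=2 (even) → k=1
a_0=16:  p_0=16·1+0=16,  q_0=16·0+1=1
a_1=4:  p_1=4·16+1=65,  q_1=4·1+0=4
fundamental: x₁=65, y₁=4  (since 4225 − 264·16 = 1)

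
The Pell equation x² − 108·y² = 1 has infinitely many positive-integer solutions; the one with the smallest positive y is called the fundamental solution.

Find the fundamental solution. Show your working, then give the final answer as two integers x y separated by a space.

√108 = [10; 2,1,1,4,1,1,2,20, …], period ℓ=8 (even) → k=7
a_0=10:  p_0=10·1+0=10,  q_0=10·0+1=1
…
a_2=1:  p_2=1·21+10=31,  q_2=1·2+1=3
…
a_4=4:  p_4=4·52+31=239,  q_4=4·5+3=23
…
a_6=1:  p_6=1·291+239=530,  q_6=1·28+23=51
a_7=2:  p_7=2·530+291=1351,  q_7=2·51+28=130
(x₁, y₁) = (1351, 130);  1351² − 108·130² = 1 ✓

1351 130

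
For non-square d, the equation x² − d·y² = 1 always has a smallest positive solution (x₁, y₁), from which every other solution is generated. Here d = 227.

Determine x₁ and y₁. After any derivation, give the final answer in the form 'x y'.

√227 → a₀=15, period (15,30); ℓ=2 even so k=1
a_0=15:  p_0=15·1+0=15,  q_0=15·0+1=1
a_1=15:  p_1=15·15+1=226,  q_1=15·1+0=15
→ (226, 15).  Check: 226²=51076, 227·15²=51075, difference 1.

226 15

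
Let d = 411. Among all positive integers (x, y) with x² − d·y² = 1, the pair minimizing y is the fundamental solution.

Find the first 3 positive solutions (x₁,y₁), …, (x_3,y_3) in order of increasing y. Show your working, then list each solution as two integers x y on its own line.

√411 → a₀=20, period (3,1,1,1,19,1,1,1,3,40); ℓ=10 even so k=9
i=0: a=20 ⇒ p=20, q=1
…
i=6: a=1 ⇒ p=4602, q=227
…
i=8: a=1 ⇒ p=13583, q=670
i=9: a=3 ⇒ p=49730, q=2453
→ (49730, 2453).  Check: 49730²=2473072900, 411·2453²=2473072899, difference 1.
(x_2, y_2) = (49730·49730 + 411·2453·2453, 49730·2453 + 2453·49730) = (4946145799, 243975380)
(x_3, y_3) = (49730·4946145799 + 411·2453·243975380, 49730·243975380 + 2453·4946145799) = (491943661118810, 24265791292347)

49730 2453
4946145799 243975380
491943661118810 24265791292347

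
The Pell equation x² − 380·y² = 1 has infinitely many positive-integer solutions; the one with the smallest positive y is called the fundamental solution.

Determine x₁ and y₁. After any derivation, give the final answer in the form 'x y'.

39 2

√380 → a₀=19, period (2,38); ℓ=2 even so k=1
step 0: (19, 1)  from 19·(1,0) + (0,1)
step 1: (39, 2)  from 2·(19,1) + (1,0)
→ (39, 2).  Check: 39²=1521, 380·2²=1520, difference 1.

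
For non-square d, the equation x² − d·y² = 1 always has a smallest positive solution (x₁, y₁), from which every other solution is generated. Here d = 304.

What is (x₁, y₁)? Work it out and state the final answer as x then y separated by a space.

57799 3315

√304 = [17; 2,3,2,1,1,1,1,1,2,3,2,34, …], period ℓ=12 (even) → k=11
a_0=17:  p_0=17·1+0=17,  q_0=17·0+1=1
…
a_4=1:  p_4=1·279+122=401,  q_4=1·16+7=23
a_5=1:  p_5=1·401+279=680,  q_5=1·23+16=39
a_6=1:  p_6=1·680+401=1081,  q_6=1·39+23=62
…
a_9=2:  p_9=2·2842+1761=7445,  q_9=2·163+101=427
a_10=3:  p_10=3·7445+2842=25177,  q_10=3·427+163=1444
a_11=2:  p_11=2·25177+7445=57799,  q_11=2·1444+427=3315
→ (57799, 3315).  Check: 57799²=3340724401, 304·3315²=3340724400, difference 1.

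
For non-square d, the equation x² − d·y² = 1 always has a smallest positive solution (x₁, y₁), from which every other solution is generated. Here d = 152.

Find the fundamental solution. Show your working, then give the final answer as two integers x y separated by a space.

√152 = [12; 3,24, …], period ℓ=2 (even) → k=1
a_0=12:  p_0=12·1+0=12,  q_0=12·0+1=1
a_1=3:  p_1=3·12+1=37,  q_1=3·1+0=3
→ (37, 3).  Check: 37²=1369, 152·3²=1368, difference 1.

37 3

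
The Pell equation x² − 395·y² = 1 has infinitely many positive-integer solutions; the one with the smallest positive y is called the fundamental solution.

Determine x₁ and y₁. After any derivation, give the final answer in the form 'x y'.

159 8

[19; 1,6,1,38] for √395; ℓ=4 ⇒ convergent index 3
a_0=19:  p_0=19·1+0=19,  q_0=19·0+1=1
a_1=1:  p_1=1·19+1=20,  q_1=1·1+0=1
a_2=6:  p_2=6·20+19=139,  q_2=6·1+1=7
a_3=1:  p_3=1·139+20=159,  q_3=1·7+1=8
→ (159, 8).  Check: 159²=25281, 395·8²=25280, difference 1.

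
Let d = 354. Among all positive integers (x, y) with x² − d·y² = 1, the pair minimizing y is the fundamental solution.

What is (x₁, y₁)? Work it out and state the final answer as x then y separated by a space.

258065 13716

d=354: √d = [18; 1,4,2,2,18,2,2,4,1,36] (ℓ=10, even), read p_9/q_9
k=0  a_k=18  p_k/q_k = 18/1
k=1  a_k=1  p_k/q_k = 19/1
k=2  a_k=4  p_k/q_k = 94/5
k=3  a_k=2  p_k/q_k = 207/11
k=4  a_k=2  p_k/q_k = 508/27
k=5  a_k=18  p_k/q_k = 9351/497
…
k=8  a_k=4  p_k/q_k = 210294/11177
k=9  a_k=1  p_k/q_k = 258065/13716
(x₁, y₁) = (258065, 13716);  258065² − 354·13716² = 1 ✓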